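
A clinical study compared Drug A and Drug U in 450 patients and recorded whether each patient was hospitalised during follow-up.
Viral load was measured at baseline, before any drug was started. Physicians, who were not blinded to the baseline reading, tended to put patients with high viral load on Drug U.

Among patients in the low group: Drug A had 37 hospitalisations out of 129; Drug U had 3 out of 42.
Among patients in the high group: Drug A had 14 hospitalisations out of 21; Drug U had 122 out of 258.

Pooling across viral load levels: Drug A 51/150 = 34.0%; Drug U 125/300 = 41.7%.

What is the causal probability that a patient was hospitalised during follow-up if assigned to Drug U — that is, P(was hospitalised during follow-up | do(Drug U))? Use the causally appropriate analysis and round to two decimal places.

0.32

Drug U is lower inside every viral load stratum but Drug A is lower in aggregate. Whether to stratify depends on how viral load relates to the drug.
Viral load is set before the drug has any effect — it is not caused by the drug — and it independently drives the outcome. That makes it a confounder, so the causal comparison is within viral load levels.
Standardising Drug U to the population viral load mix: 0.380·3/42 + 0.620·122/258 = 0.320.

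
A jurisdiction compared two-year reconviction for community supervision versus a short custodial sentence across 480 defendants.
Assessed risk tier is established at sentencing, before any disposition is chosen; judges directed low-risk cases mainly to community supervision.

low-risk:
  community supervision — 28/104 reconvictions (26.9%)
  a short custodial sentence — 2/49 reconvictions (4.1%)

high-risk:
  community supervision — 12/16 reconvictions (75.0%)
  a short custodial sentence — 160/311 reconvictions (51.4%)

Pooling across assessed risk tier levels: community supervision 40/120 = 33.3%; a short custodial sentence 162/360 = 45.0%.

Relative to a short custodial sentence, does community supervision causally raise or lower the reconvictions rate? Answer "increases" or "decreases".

increases

Assessed risk tier differs across dispositions for reasons unrelated to any effect of the disposition itself, and it separately predicts the outcome — a classic confounder. We must compare within assessed risk tier levels.
Within each level — low-risk: 26.9% vs 4.1%; high-risk: 75.0% vs 51.4% — a short custodial sentence is lower every time.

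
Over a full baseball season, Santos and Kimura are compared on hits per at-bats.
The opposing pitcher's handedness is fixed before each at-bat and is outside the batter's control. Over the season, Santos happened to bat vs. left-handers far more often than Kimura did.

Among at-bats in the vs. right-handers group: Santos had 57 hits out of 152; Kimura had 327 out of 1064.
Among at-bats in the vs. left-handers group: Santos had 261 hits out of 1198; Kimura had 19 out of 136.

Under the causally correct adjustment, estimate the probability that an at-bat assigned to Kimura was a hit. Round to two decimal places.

0.22

The pitcher handedness-specific comparison favours Santos throughout, but the pooled figures favour Kimura. The question is whether to condition on pitcher handedness.
Here pitcher handedness is a common cause — it drives both which player a case falls under and the outcome. The crude comparison mixes populations; the stratum-specific rates are the causally relevant ones.
Standardising Kimura to the population pitcher handedness mix: 0.477·327/1064 + 0.523·19/136 = 0.220.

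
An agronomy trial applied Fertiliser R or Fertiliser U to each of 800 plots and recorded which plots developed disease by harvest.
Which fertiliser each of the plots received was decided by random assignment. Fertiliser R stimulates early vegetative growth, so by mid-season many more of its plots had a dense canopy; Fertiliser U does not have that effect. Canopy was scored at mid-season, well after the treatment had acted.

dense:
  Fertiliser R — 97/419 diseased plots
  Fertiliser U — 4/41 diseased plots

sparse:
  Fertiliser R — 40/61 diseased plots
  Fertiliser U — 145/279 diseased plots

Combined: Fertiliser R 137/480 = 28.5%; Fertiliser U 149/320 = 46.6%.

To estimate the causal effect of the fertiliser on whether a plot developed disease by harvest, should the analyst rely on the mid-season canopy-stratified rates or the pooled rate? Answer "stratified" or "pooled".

pooled

The mid-season canopy-specific comparison favours Fertiliser U throughout, but the pooled figures favour Fertiliser R. The question is whether to condition on mid-season canopy.
Mid-season canopy is downstream of the fertiliser. One should not condition on a consequence of treatment, so the overall rates are the right comparison.
Pooled: Fertiliser R 28.5% vs Fertiliser U 46.6%; Fertiliser R is lower overall.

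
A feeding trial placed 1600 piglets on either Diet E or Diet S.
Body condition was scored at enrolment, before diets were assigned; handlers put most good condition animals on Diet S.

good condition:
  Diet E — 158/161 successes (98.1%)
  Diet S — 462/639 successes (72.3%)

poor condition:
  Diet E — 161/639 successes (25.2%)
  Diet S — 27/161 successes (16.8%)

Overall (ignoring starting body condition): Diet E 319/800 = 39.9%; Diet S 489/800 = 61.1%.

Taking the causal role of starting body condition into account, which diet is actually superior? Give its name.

Here starting body condition is a common cause — it drives both which diet a case falls under and the outcome. The crude comparison mixes populations; the stratum-specific rates are the causally relevant ones.
Within each level — good condition: 98.1% vs 72.3%; poor condition: 25.2% vs 16.8% — Diet E is higher every time.

Diet E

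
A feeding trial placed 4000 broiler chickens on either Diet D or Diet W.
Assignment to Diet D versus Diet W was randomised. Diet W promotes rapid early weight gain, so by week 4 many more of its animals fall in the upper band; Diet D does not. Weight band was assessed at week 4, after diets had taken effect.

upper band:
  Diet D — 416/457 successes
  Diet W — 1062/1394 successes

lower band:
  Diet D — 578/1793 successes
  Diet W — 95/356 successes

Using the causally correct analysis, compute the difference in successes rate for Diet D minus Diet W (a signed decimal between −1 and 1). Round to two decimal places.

-0.22

Diet D is higher inside every week-4 weight band stratum but Diet W is higher in aggregate. Whether to stratify depends on how week-4 weight band relates to the diet.
Stratifying would compare diets among broiler chickens the diets themselves sorted into week-4 weight band groups — a form of selection on an intermediate. The unconditioned pooled rates give the total causal effect.
The causal difference is the pooled difference: 0.442 − 0.661 = -0.219.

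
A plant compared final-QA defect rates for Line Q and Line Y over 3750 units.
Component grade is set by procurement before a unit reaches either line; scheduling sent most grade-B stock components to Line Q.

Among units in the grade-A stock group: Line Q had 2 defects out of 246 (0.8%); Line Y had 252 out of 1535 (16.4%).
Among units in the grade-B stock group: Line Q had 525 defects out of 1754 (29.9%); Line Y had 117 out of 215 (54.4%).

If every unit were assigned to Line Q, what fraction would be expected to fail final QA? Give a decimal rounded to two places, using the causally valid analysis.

Within every component grade level Line Q has the lower rate, yet pooled Line Y does — Simpson's reversal.
Here component grade is a common cause — it drives both which line a case falls under and the outcome. The crude comparison mixes populations; the stratum-specific rates are the causally relevant ones.
Standardising Line Q to the population component grade mix: 0.475·2/246 + 0.525·525/1754 = 0.161.

0.16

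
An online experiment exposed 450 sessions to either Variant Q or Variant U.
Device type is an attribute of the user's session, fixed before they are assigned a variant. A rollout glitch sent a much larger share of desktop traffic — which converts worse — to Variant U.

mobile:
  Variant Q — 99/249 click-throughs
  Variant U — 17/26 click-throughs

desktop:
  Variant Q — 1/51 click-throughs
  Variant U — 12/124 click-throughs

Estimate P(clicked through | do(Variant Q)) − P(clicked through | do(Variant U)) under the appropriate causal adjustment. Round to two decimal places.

Nothing the variant does changes device type; the imbalance is an allocation artefact. With device type also predicting the outcome, the pooled figure is confounded, and the within-stratum comparison is the causal one.
Adjusting over the population distribution of device type: 0.611·(0.398−0.654) + 0.389·(0.020−0.097) = -0.187.

-0.19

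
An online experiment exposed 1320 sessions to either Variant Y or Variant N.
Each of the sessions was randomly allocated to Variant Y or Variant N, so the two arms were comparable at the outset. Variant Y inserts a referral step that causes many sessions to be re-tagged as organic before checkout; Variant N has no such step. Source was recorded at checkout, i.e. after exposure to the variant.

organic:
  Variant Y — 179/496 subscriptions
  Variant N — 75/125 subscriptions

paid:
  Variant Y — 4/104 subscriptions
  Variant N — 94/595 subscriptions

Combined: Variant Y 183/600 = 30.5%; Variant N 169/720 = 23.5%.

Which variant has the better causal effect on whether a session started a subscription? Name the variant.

The stratified and pooled comparisons disagree (Variant N wins within each traffic source; Variant Y wins overall), so the answer turns on the causal role of traffic source.
Traffic source is recorded after the variant and is itself shifted by it — it sits on the causal path from variant to outcome. Conditioning on a mediator would strip out part of the effect we want; the pooled comparison gives the total causal effect.
Pooled: Variant Y 30.5% vs Variant N 23.5%; Variant Y is higher overall.

Variant Y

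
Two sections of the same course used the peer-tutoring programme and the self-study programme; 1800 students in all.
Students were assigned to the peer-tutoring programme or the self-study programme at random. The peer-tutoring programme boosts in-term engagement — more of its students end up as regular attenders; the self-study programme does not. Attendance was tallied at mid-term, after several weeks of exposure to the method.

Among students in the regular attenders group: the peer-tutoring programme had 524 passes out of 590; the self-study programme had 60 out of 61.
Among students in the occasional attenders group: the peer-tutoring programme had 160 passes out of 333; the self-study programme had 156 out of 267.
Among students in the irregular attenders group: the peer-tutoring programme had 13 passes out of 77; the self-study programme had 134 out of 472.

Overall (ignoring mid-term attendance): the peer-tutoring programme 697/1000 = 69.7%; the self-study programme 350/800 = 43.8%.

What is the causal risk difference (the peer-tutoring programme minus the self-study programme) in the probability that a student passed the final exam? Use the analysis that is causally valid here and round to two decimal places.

Mid-term attendance here is a post-treatment variable shaped by the teaching method; conditioning on it would introduce bias rather than remove it. The overall comparison is the causal one.
The causal difference is the pooled difference: 0.697 − 0.438 = +0.260.

+0.26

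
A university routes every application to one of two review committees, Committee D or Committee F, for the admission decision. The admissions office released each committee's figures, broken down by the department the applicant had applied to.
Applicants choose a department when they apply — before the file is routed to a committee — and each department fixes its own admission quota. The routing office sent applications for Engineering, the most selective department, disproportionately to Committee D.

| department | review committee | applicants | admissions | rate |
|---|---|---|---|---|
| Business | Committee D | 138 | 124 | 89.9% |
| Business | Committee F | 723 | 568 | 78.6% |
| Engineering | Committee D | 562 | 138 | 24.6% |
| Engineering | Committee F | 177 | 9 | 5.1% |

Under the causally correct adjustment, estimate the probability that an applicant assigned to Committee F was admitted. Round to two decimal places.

0.45

Committee D is higher inside every department stratum but Committee F is higher in aggregate. Whether to stratify depends on how department relates to the review committee.
Department is set before the review committee has any effect — it is not caused by the review committee — and it independently drives the outcome. That makes it a confounder, so the causal comparison is within department levels.
Standardising Committee F to the population department mix: 0.538·568/723 + 0.462·9/177 = 0.446.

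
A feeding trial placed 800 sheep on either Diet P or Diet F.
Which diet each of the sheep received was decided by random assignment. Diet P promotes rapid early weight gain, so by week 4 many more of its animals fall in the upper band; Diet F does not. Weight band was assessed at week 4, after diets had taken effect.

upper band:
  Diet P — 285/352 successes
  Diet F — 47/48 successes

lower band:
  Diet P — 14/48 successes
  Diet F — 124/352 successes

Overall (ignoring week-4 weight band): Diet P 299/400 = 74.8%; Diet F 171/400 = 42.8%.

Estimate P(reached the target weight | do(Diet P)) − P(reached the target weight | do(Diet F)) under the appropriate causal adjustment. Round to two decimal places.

+0.32

The distribution of week-4 weight band is itself part of what the diet does — it is an intermediate outcome. Holding it fixed would remove that part of the effect; the total effect is the pooled difference.
The causal difference is the pooled difference: 0.748 − 0.427 = +0.320.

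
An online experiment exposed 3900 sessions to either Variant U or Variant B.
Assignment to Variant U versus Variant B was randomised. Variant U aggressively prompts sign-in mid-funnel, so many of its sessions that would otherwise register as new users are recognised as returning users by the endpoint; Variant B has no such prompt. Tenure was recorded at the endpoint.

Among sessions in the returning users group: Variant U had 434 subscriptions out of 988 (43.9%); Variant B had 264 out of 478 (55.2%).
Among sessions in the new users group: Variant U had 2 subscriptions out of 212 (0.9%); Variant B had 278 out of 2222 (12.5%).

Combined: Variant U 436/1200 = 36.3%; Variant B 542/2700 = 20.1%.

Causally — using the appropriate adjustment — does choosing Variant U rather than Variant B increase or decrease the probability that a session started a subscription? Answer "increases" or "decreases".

The stratified and pooled comparisons disagree (Variant B wins within each user tenure; Variant U wins overall), so the answer turns on the causal role of user tenure.
Stratifying would compare variants among sessions the variants themselves sorted into user tenure groups — a form of selection on an intermediate. The unconditioned pooled rates give the total causal effect.
Pooled: Variant U 36.3% vs Variant B 20.1%; Variant U is higher overall.

increases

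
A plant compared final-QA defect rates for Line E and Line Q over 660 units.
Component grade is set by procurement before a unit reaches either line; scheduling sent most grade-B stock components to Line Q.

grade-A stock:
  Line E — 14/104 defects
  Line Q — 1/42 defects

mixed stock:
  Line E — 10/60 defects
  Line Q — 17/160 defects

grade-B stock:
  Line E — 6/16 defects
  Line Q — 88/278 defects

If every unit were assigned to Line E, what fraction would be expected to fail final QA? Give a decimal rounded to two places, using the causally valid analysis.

0.25

Component grade is set before the line has any effect — it is not caused by the line — and it independently drives the outcome. That makes it a confounder, so the causal comparison is within component grade levels.
Standardising Line E to the population component grade mix: 0.221·14/104 + 0.333·10/60 + 0.445·6/16 = 0.252.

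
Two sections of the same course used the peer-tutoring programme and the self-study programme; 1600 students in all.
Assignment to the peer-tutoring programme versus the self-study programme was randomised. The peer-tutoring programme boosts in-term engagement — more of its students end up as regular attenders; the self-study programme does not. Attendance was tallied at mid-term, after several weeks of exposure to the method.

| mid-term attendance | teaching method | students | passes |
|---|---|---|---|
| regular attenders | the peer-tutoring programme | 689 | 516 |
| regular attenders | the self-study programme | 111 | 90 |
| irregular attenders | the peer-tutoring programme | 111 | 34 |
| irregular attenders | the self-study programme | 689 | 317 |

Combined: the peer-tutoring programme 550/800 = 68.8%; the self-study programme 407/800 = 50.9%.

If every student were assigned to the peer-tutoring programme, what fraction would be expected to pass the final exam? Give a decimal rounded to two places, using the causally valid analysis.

The stratified and pooled comparisons disagree (the self-study programme wins within each mid-term attendance; the peer-tutoring programme wins overall), so the answer turns on the causal role of mid-term attendance.
Because the teaching method influences mid-term attendance, mid-term attendance is a post-treatment mediator, not a confounder. Stratifying on it would bias the estimate; the causal effect is the crude pooled difference.
So P(outcome | do(the peer-tutoring programme)) is just the pooled rate for the peer-tutoring programme: 550/800 = 0.688.

0.69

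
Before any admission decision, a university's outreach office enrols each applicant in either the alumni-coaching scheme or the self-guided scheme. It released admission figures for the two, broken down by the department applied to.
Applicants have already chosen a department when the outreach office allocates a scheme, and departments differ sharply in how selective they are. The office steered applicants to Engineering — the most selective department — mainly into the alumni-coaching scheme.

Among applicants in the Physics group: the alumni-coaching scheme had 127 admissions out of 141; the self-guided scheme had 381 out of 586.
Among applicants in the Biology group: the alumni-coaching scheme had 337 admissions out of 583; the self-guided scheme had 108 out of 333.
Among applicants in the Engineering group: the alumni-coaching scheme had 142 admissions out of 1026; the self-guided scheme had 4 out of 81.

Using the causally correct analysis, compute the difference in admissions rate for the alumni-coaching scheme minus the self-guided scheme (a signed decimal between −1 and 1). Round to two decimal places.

The department-specific comparison favours the alumni-coaching scheme throughout, but the pooled figures favour the self-guided scheme. The question is whether to condition on department.
Nothing the outreach scheme does changes department; the imbalance is an allocation artefact. With department also predicting the outcome, the pooled figure is confounded, and the within-stratum comparison is the causal one.
Adjusting over the population distribution of department: 0.264·(0.901−0.650) + 0.333·(0.578−0.324) + 0.403·(0.138−0.049) = +0.187.

+0.19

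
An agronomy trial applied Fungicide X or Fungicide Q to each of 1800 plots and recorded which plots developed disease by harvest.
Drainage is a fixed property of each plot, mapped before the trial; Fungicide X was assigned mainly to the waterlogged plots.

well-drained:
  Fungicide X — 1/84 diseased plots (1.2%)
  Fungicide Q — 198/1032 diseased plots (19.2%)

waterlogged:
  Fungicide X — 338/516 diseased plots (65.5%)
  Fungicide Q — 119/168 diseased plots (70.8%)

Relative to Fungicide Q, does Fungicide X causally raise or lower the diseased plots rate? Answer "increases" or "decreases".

Field drainage differs across fungicides for reasons unrelated to any effect of the fungicide itself, and it separately predicts the outcome — a classic confounder. We must compare within field drainage levels.
Within each level — well-drained: 1.2% vs 19.2%; waterlogged: 65.5% vs 70.8% — Fungicide X is lower every time.

decreases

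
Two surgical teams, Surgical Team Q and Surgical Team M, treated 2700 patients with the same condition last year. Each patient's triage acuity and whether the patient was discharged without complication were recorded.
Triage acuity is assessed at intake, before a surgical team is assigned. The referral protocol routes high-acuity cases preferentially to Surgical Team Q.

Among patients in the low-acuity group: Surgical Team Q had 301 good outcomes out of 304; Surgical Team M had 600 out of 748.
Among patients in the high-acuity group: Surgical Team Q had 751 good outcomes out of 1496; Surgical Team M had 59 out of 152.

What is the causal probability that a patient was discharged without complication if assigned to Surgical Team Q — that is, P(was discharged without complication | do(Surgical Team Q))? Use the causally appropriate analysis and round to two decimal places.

The triage acuity-specific comparison favours Surgical Team Q throughout, but the pooled figures favour Surgical Team M. The question is whether to condition on triage acuity.
Since triage acuity is a pre-existing factor (not a product of the surgical team) and it affects the outcome on its own, it is a confounder. The stratified rates, not the pooled rate, identify the causal effect.
Standardising Surgical Team Q to the population triage acuity mix: 0.390·301/304 + 0.610·751/1496 = 0.692.

0.69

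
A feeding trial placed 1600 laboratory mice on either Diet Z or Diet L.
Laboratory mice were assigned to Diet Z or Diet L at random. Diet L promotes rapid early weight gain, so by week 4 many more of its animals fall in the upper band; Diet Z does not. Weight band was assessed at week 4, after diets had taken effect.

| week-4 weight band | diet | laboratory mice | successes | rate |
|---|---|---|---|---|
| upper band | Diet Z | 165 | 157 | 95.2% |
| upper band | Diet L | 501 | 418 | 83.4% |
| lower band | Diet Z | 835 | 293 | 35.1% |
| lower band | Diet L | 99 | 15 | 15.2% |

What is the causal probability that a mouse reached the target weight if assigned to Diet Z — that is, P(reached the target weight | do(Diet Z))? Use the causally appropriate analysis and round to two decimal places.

0.45

Within every week-4 weight band level Diet Z has the higher rate, yet pooled Diet L does — Simpson's reversal.
Week-4 weight band is recorded after the diet and is itself shifted by it — it sits on the causal path from diet to outcome. Conditioning on a mediator would strip out part of the effect we want; the pooled comparison gives the total causal effect.
So P(outcome | do(Diet Z)) is just the pooled rate for Diet Z: 450/1000 = 0.450.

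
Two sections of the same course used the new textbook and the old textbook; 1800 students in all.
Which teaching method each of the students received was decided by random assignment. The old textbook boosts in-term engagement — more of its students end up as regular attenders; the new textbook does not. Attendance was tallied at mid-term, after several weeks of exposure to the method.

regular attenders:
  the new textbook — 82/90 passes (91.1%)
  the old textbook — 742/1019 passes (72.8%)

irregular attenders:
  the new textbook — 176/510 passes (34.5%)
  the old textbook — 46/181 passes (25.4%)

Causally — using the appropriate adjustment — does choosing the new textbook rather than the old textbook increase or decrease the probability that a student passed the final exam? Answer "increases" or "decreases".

the new textbook is higher inside every mid-term attendance stratum but the old textbook is higher in aggregate. Whether to stratify depends on how mid-term attendance relates to the teaching method.
Mid-term attendance here is a post-treatment variable shaped by the teaching method; conditioning on it would introduce bias rather than remove it. The overall comparison is the causal one.
Pooled: the new textbook 43.0% vs the old textbook 65.7%; the old textbook is higher overall.

decreases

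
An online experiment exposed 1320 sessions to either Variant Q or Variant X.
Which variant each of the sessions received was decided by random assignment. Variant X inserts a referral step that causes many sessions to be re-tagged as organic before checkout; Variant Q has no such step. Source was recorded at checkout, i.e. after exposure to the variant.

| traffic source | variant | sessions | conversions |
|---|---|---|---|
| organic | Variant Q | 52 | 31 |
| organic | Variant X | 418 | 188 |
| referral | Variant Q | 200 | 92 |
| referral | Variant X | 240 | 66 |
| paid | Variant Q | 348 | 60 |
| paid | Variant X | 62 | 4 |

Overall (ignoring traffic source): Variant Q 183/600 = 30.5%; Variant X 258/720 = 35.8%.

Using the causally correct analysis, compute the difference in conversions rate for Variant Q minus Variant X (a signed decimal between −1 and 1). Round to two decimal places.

-0.05

Variant Q is higher inside every traffic source stratum but Variant X is higher in aggregate. Whether to stratify depends on how traffic source relates to the variant.
Traffic source here is a post-treatment variable shaped by the variant; conditioning on it would introduce bias rather than remove it. The overall comparison is the causal one.
The causal difference is the pooled difference: 0.305 − 0.358 = -0.053.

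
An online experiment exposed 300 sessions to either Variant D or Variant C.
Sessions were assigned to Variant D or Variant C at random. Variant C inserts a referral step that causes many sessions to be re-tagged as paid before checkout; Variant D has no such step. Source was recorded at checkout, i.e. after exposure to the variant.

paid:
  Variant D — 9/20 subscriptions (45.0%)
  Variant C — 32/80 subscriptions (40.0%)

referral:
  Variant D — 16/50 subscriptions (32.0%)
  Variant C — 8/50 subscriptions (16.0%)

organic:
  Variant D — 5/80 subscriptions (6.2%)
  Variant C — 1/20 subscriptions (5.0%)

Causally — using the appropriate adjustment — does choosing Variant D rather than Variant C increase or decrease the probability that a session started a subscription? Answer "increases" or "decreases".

The distribution of traffic source is itself part of what the variant does — it is an intermediate outcome. Holding it fixed would remove that part of the effect; the total effect is the pooled difference.
Pooled: Variant D 20.0% vs Variant C 27.3%; Variant C is higher overall.

decreases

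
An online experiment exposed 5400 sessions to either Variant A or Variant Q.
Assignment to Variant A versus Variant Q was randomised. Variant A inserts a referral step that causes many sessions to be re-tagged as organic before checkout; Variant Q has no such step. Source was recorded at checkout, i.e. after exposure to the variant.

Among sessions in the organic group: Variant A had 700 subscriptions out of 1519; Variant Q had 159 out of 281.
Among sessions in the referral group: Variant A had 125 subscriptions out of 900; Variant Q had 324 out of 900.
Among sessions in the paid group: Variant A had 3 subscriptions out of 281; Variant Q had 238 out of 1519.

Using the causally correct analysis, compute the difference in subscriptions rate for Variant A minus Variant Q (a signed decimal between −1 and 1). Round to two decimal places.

+0.04

Because the variant influences traffic source, traffic source is a post-treatment mediator, not a confounder. Stratifying on it would bias the estimate; the causal effect is the crude pooled difference.
The causal difference is the pooled difference: 0.307 − 0.267 = +0.040.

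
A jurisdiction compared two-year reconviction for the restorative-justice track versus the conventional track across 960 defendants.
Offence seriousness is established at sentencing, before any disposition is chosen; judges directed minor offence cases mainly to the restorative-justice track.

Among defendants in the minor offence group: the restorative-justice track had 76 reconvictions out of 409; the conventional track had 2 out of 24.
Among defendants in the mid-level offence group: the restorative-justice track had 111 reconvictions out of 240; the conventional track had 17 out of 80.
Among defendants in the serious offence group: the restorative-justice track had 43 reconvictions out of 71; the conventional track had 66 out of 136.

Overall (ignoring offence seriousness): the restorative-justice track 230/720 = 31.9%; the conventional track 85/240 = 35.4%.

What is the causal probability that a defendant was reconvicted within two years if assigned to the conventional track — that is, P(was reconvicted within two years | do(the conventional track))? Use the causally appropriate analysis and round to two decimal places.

the conventional track is lower inside every offence seriousness stratum but the restorative-justice track is lower in aggregate. Whether to stratify depends on how offence seriousness relates to the disposition.
Offence seriousness differs across dispositions for reasons unrelated to any effect of the disposition itself, and it separately predicts the outcome — a classic confounder. We must compare within offence seriousness levels.
Standardising the conventional track to the population offence seriousness mix: 0.451·2/24 + 0.333·17/80 + 0.216·66/136 = 0.213.

0.21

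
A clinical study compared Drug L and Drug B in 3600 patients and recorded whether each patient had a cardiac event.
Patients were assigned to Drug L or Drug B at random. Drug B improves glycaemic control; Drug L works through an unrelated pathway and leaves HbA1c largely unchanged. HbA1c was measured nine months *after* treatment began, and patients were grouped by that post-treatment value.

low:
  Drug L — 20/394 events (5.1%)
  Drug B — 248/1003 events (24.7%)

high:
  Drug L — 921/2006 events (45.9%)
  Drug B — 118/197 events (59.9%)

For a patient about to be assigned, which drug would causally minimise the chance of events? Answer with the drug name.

The stratified and pooled comparisons disagree (Drug L wins within each HbA1c; Drug B wins overall), so the answer turns on the causal role of HbA1c.
HbA1c lies on the pathway drug → HbA1c → outcome, so adjusting for it blocks the indirect effect. For the total causal effect of drug, use the unadjusted pooled rates.
Pooled: Drug L 39.2% vs Drug B 30.5%; Drug B is lower overall.

Drug B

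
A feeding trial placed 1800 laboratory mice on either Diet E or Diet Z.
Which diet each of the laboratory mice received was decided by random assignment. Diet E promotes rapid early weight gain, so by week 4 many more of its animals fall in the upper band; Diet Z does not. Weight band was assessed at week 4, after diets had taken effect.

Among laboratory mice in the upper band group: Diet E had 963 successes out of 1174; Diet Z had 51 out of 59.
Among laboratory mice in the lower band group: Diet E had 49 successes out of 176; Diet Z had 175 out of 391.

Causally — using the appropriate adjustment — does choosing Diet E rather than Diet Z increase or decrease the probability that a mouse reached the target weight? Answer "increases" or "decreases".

increases

The stratified and pooled comparisons disagree (Diet Z wins within each week-4 weight band; Diet E wins overall), so the answer turns on the causal role of week-4 weight band.
Week-4 weight band is downstream of the diet. One should not condition on a consequence of treatment, so the overall rates are the right comparison.
Pooled: Diet E 75.0% vs Diet Z 50.2%; Diet E is higher overall.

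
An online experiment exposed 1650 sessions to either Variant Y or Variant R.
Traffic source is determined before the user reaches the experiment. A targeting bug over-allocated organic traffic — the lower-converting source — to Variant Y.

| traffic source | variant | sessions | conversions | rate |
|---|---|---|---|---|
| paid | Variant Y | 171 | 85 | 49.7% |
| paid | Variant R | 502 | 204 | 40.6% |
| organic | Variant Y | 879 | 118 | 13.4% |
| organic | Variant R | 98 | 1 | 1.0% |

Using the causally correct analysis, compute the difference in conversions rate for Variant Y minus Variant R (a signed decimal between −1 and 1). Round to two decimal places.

Traffic source is set before the variant has any effect — it is not caused by the variant — and it independently drives the outcome. That makes it a confounder, so the causal comparison is within traffic source levels.
Adjusting over the population distribution of traffic source: 0.408·(0.497−0.406) + 0.592·(0.134−0.010) = +0.110.

+0.11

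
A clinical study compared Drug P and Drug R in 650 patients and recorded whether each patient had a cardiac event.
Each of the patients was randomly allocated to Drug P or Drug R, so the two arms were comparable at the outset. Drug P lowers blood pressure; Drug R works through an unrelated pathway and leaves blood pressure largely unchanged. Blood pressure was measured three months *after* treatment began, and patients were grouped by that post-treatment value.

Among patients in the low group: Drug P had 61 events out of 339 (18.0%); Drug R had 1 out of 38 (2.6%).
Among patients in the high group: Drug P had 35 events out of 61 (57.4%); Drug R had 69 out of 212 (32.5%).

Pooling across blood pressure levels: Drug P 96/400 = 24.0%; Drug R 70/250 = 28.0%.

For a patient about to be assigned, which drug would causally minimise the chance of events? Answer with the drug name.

Drug P

The stratified and pooled comparisons disagree (Drug R wins within each blood pressure; Drug P wins overall), so the answer turns on the causal role of blood pressure.
Blood pressure is downstream of the drug. One should not condition on a consequence of treatment, so the overall rates are the right comparison.
Pooled: Drug P 24.0% vs Drug R 28.0%; Drug P is lower overall.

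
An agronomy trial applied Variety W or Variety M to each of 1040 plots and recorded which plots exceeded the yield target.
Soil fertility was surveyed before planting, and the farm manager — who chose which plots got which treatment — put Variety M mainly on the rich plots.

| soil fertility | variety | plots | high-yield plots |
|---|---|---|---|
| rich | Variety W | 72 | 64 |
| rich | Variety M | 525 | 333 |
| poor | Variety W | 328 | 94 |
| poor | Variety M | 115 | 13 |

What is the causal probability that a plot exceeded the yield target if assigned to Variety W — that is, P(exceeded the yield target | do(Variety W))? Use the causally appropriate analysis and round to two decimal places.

The imbalance in soil fertility arose from how plots were allocated, not from anything the variety did; and soil fertility independently affects the outcome. The pooled gap is confounded — condition on soil fertility.
Standardising Variety W to the population soil fertility mix: 0.574·64/72 + 0.426·94/328 = 0.632.

0.63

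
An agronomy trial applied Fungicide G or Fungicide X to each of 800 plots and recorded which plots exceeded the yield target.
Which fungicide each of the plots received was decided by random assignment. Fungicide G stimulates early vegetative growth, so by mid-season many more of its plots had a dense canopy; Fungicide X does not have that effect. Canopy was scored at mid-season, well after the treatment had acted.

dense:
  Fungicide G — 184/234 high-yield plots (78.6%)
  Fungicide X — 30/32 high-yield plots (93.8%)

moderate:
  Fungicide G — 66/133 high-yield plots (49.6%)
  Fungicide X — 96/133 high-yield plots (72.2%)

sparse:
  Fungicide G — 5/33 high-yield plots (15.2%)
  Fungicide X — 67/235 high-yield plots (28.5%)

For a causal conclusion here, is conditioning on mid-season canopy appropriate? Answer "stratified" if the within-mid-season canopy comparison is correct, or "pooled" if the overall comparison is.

Stratifying would compare fungicides among plots the fungicides themselves sorted into mid-season canopy groups — a form of selection on an intermediate. The unconditioned pooled rates give the total causal effect.
Pooled: Fungicide G 63.7% vs Fungicide X 48.2%; Fungicide G is higher overall.

pooled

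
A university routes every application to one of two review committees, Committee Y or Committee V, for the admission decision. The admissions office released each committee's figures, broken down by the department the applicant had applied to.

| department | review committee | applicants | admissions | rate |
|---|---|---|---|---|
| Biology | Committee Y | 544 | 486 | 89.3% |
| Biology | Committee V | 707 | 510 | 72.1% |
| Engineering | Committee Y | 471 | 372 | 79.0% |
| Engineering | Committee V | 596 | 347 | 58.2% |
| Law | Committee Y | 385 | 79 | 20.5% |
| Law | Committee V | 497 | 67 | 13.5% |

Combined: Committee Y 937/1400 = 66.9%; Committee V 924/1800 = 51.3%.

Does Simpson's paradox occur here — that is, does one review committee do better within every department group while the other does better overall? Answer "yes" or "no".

Within each department level (Biology 89.3% vs 72.1%; Engineering 79.0% vs 58.2%; Law 20.5% vs 13.5%), Committee Y has the higher rate every time. Pooled: 66.9% vs 51.3% — Committee Y has the higher rate overall. They agree.

no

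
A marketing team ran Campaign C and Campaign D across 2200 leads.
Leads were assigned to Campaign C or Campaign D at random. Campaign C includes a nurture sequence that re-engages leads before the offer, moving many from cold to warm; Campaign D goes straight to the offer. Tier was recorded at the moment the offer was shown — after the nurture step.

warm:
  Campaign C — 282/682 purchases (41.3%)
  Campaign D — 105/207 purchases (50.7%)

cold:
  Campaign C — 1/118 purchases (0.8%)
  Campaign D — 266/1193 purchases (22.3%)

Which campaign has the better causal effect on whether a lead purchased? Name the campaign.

Because the campaign influences engagement tier, engagement tier is a post-treatment mediator, not a confounder. Stratifying on it would bias the estimate; the causal effect is the crude pooled difference.
Pooled: Campaign C 35.4% vs Campaign D 26.5%; Campaign C is higher overall.

Campaign C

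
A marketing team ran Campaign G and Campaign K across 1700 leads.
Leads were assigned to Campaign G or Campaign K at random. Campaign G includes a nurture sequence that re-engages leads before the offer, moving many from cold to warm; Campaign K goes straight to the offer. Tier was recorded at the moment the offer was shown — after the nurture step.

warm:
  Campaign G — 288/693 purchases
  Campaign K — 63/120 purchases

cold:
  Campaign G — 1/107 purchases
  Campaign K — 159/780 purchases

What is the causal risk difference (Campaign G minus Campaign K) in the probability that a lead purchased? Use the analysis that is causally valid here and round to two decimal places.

Because the campaign influences engagement tier, engagement tier is a post-treatment mediator, not a confounder. Stratifying on it would bias the estimate; the causal effect is the crude pooled difference.
The causal difference is the pooled difference: 0.361 − 0.247 = +0.115.

+0.11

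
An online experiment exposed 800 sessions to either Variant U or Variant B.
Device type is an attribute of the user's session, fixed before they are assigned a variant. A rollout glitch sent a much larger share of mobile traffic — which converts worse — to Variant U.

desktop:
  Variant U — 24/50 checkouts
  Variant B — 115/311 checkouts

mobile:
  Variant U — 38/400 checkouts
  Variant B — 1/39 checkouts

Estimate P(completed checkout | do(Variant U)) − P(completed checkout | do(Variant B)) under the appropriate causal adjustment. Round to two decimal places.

+0.09

Variant U is higher inside every device type stratum but Variant B is higher in aggregate. Whether to stratify depends on how device type relates to the variant.
Nothing the variant does changes device type; the imbalance is an allocation artefact. With device type also predicting the outcome, the pooled figure is confounded, and the within-stratum comparison is the causal one.
Adjusting over the population distribution of device type: 0.451·(0.480−0.370) + 0.549·(0.095−0.026) = +0.088.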